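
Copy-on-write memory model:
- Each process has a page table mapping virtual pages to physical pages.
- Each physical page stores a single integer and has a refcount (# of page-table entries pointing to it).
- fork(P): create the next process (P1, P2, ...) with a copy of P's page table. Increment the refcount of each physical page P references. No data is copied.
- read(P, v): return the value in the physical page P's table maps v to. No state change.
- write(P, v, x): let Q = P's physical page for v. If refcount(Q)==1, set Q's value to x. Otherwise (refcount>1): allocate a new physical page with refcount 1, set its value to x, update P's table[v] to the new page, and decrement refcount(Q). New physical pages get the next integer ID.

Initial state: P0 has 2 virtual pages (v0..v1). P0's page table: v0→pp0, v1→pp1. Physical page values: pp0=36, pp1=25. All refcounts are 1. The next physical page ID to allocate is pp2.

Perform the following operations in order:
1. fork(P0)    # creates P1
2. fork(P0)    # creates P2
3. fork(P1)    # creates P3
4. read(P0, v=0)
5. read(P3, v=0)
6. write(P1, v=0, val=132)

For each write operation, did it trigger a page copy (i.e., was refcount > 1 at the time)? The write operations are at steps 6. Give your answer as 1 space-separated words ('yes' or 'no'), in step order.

Op 1: fork(P0) -> P1. 2 ppages; refcounts: pp0:2 pp1:2
Op 2: fork(P0) -> P2. 2 ppages; refcounts: pp0:3 pp1:3
Op 3: fork(P1) -> P3. 2 ppages; refcounts: pp0:4 pp1:4
Op 4: read(P0, v0) -> 36. No state change.
Op 5: read(P3, v0) -> 36. No state change.
Op 6: write(P1, v0, 132). refcount(pp0)=4>1 -> COPY to pp2. 3 ppages; refcounts: pp0:3 pp1:4 pp2:1

yes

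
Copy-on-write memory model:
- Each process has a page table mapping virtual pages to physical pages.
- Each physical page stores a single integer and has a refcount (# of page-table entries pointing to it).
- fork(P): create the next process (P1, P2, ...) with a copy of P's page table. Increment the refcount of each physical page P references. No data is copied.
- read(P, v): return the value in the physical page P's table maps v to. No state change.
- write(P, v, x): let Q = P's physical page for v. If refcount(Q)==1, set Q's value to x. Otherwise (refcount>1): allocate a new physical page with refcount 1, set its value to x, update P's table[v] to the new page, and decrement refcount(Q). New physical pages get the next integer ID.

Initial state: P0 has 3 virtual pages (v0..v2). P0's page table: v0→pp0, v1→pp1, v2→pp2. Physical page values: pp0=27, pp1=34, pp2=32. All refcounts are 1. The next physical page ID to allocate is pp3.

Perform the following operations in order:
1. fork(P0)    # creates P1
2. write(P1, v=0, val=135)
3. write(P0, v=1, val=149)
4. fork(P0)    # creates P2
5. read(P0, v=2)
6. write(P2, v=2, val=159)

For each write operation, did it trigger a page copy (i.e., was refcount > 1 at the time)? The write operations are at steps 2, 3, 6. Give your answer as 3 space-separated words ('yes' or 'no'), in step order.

Op 1: fork(P0) -> P1. 3 ppages; refcounts: pp0:2 pp1:2 pp2:2
Op 2: write(P1, v0, 135). refcount(pp0)=2>1 -> COPY to pp3. 4 ppages; refcounts: pp0:1 pp1:2 pp2:2 pp3:1
Op 3: write(P0, v1, 149). refcount(pp1)=2>1 -> COPY to pp4. 5 ppages; refcounts: pp0:1 pp1:1 pp2:2 pp3:1 pp4:1
Op 4: fork(P0) -> P2. 5 ppages; refcounts: pp0:2 pp1:1 pp2:3 pp3:1 pp4:2
Op 5: read(P0, v2) -> 32. No state change.
Op 6: write(P2, v2, 159). refcount(pp2)=3>1 -> COPY to pp5. 6 ppages; refcounts: pp0:2 pp1:1 pp2:2 pp3:1 pp4:2 pp5:1

yes yes yes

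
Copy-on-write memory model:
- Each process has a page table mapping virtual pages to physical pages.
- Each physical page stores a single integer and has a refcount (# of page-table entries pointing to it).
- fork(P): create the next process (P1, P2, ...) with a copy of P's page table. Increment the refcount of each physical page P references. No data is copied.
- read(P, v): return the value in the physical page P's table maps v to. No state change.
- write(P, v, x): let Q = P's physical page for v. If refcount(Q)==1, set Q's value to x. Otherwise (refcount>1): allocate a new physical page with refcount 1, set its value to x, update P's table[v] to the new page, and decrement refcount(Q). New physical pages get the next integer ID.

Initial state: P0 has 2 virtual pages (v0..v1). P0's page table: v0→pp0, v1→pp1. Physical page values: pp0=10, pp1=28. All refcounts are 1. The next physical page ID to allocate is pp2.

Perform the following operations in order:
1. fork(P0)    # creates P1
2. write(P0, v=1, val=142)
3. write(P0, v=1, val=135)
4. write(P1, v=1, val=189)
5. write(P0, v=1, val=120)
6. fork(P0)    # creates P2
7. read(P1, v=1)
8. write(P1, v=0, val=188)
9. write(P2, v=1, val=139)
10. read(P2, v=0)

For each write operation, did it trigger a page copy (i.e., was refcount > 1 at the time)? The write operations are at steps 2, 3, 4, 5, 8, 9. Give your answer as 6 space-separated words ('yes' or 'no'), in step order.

Op 1: fork(P0) -> P1. 2 ppages; refcounts: pp0:2 pp1:2
Op 2: write(P0, v1, 142). refcount(pp1)=2>1 -> COPY to pp2. 3 ppages; refcounts: pp0:2 pp1:1 pp2:1
Op 3: write(P0, v1, 135). refcount(pp2)=1 -> write in place. 3 ppages; refcounts: pp0:2 pp1:1 pp2:1
Op 4: write(P1, v1, 189). refcount(pp1)=1 -> write in place. 3 ppages; refcounts: pp0:2 pp1:1 pp2:1
Op 5: write(P0, v1, 120). refcount(pp2)=1 -> write in place. 3 ppages; refcounts: pp0:2 pp1:1 pp2:1
Op 6: fork(P0) -> P2. 3 ppages; refcounts: pp0:3 pp1:1 pp2:2
Op 7: read(P1, v1) -> 189. No state change.
Op 8: write(P1, v0, 188). refcount(pp0)=3>1 -> COPY to pp3. 4 ppages; refcounts: pp0:2 pp1:1 pp2:2 pp3:1
Op 9: write(P2, v1, 139). refcount(pp2)=2>1 -> COPY to pp4. 5 ppages; refcounts: pp0:2 pp1:1 pp2:1 pp3:1 pp4:1
Op 10: read(P2, v0) -> 10. No state change.

yes no no no yes yes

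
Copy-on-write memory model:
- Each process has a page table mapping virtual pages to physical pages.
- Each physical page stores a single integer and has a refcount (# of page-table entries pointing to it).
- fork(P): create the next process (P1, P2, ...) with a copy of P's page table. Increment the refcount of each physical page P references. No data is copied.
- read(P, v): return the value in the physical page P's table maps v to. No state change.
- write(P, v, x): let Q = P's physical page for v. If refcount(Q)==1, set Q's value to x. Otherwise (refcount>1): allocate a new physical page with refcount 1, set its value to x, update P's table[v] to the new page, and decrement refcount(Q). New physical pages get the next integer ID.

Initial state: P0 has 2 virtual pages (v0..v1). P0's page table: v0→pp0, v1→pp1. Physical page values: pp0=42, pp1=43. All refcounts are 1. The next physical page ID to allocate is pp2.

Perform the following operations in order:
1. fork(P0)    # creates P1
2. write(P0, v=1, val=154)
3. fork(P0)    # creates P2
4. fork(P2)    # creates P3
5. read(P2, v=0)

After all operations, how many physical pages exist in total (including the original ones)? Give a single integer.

Op 1: fork(P0) -> P1. 2 ppages; refcounts: pp0:2 pp1:2
Op 2: write(P0, v1, 154). refcount(pp1)=2>1 -> COPY to pp2. 3 ppages; refcounts: pp0:2 pp1:1 pp2:1
Op 3: fork(P0) -> P2. 3 ppages; refcounts: pp0:3 pp1:1 pp2:2
Op 4: fork(P2) -> P3. 3 ppages; refcounts: pp0:4 pp1:1 pp2:3
Op 5: read(P2, v0) -> 42. No state change.

Answer: 3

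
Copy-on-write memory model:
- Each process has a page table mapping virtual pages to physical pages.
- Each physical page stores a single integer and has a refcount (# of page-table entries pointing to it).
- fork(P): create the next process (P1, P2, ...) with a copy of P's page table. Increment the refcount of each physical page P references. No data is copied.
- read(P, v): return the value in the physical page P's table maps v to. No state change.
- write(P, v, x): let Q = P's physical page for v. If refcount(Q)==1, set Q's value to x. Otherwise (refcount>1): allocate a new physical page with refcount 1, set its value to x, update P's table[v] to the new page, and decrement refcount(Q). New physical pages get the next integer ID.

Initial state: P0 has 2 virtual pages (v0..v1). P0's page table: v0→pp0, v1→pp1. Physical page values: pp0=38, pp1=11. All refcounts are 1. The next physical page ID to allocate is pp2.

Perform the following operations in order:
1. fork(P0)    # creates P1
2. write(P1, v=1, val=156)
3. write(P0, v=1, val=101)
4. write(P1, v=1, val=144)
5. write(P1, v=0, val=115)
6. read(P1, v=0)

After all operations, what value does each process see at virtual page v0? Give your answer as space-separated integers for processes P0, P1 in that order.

Op 1: fork(P0) -> P1. 2 ppages; refcounts: pp0:2 pp1:2
Op 2: write(P1, v1, 156). refcount(pp1)=2>1 -> COPY to pp2. 3 ppages; refcounts: pp0:2 pp1:1 pp2:1
Op 3: write(P0, v1, 101). refcount(pp1)=1 -> write in place. 3 ppages; refcounts: pp0:2 pp1:1 pp2:1
Op 4: write(P1, v1, 144). refcount(pp2)=1 -> write in place. 3 ppages; refcounts: pp0:2 pp1:1 pp2:1
Op 5: write(P1, v0, 115). refcount(pp0)=2>1 -> COPY to pp3. 4 ppages; refcounts: pp0:1 pp1:1 pp2:1 pp3:1
Op 6: read(P1, v0) -> 115. No state change.
P0: v0 -> pp0 = 38
P1: v0 -> pp3 = 115

Answer: 38 115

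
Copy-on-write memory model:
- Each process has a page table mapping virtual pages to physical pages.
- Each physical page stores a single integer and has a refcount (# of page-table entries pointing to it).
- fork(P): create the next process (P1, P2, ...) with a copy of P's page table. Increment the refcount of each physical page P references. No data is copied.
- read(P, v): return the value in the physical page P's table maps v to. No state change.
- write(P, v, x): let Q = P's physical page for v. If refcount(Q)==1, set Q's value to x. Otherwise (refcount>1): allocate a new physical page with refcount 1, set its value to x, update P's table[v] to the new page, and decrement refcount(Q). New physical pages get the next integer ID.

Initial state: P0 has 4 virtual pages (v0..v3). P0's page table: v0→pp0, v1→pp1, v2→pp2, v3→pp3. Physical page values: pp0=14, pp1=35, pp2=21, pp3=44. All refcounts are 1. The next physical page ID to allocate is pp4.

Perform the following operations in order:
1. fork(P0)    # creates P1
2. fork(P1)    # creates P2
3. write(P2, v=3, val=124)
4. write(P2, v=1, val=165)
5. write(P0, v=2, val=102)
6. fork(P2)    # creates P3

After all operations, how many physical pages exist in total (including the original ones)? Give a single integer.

Answer: 7

Derivation:
Op 1: fork(P0) -> P1. 4 ppages; refcounts: pp0:2 pp1:2 pp2:2 pp3:2
Op 2: fork(P1) -> P2. 4 ppages; refcounts: pp0:3 pp1:3 pp2:3 pp3:3
Op 3: write(P2, v3, 124). refcount(pp3)=3>1 -> COPY to pp4. 5 ppages; refcounts: pp0:3 pp1:3 pp2:3 pp3:2 pp4:1
Op 4: write(P2, v1, 165). refcount(pp1)=3>1 -> COPY to pp5. 6 ppages; refcounts: pp0:3 pp1:2 pp2:3 pp3:2 pp4:1 pp5:1
Op 5: write(P0, v2, 102). refcount(pp2)=3>1 -> COPY to pp6. 7 ppages; refcounts: pp0:3 pp1:2 pp2:2 pp3:2 pp4:1 pp5:1 pp6:1
Op 6: fork(P2) -> P3. 7 ppages; refcounts: pp0:4 pp1:2 pp2:3 pp3:2 pp4:2 pp5:2 pp6:1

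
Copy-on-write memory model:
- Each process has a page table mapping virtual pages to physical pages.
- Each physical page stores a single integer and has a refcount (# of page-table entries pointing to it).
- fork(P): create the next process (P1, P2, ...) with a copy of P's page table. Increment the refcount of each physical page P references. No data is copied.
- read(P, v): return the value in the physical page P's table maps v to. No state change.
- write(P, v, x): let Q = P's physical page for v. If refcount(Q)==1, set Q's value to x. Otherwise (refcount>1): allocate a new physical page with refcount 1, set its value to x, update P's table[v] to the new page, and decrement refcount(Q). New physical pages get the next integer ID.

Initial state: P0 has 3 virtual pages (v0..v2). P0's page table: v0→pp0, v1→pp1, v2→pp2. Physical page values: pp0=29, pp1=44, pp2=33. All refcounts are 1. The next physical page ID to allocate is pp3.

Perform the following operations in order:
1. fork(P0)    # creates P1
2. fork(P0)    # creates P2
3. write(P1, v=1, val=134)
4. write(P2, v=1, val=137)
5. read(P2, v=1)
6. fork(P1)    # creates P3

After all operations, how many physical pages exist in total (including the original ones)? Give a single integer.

Answer: 5

Derivation:
Op 1: fork(P0) -> P1. 3 ppages; refcounts: pp0:2 pp1:2 pp2:2
Op 2: fork(P0) -> P2. 3 ppages; refcounts: pp0:3 pp1:3 pp2:3
Op 3: write(P1, v1, 134). refcount(pp1)=3>1 -> COPY to pp3. 4 ppages; refcounts: pp0:3 pp1:2 pp2:3 pp3:1
Op 4: write(P2, v1, 137). refcount(pp1)=2>1 -> COPY to pp4. 5 ppages; refcounts: pp0:3 pp1:1 pp2:3 pp3:1 pp4:1
Op 5: read(P2, v1) -> 137. No state change.
Op 6: fork(P1) -> P3. 5 ppages; refcounts: pp0:4 pp1:1 pp2:4 pp3:2 pp4:1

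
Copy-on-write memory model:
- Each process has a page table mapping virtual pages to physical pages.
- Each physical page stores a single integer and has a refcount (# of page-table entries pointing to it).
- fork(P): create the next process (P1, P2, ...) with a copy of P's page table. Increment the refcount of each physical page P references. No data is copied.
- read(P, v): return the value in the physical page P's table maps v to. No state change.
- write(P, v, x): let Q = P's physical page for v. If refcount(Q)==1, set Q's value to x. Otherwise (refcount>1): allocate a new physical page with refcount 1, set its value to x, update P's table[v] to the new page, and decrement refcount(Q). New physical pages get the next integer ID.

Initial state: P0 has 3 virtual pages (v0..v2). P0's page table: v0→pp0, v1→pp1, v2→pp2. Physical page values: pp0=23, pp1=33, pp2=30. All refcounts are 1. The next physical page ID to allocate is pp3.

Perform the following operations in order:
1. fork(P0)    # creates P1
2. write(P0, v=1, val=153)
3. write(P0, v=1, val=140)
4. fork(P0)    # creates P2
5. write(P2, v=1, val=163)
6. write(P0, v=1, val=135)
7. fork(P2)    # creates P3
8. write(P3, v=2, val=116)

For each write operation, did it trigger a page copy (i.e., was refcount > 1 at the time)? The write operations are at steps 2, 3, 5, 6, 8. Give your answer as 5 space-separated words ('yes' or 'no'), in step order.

Op 1: fork(P0) -> P1. 3 ppages; refcounts: pp0:2 pp1:2 pp2:2
Op 2: write(P0, v1, 153). refcount(pp1)=2>1 -> COPY to pp3. 4 ppages; refcounts: pp0:2 pp1:1 pp2:2 pp3:1
Op 3: write(P0, v1, 140). refcount(pp3)=1 -> write in place. 4 ppages; refcounts: pp0:2 pp1:1 pp2:2 pp3:1
Op 4: fork(P0) -> P2. 4 ppages; refcounts: pp0:3 pp1:1 pp2:3 pp3:2
Op 5: write(P2, v1, 163). refcount(pp3)=2>1 -> COPY to pp4. 5 ppages; refcounts: pp0:3 pp1:1 pp2:3 pp3:1 pp4:1
Op 6: write(P0, v1, 135). refcount(pp3)=1 -> write in place. 5 ppages; refcounts: pp0:3 pp1:1 pp2:3 pp3:1 pp4:1
Op 7: fork(P2) -> P3. 5 ppages; refcounts: pp0:4 pp1:1 pp2:4 pp3:1 pp4:2
Op 8: write(P3, v2, 116). refcount(pp2)=4>1 -> COPY to pp5. 6 ppages; refcounts: pp0:4 pp1:1 pp2:3 pp3:1 pp4:2 pp5:1

yes no yes no yes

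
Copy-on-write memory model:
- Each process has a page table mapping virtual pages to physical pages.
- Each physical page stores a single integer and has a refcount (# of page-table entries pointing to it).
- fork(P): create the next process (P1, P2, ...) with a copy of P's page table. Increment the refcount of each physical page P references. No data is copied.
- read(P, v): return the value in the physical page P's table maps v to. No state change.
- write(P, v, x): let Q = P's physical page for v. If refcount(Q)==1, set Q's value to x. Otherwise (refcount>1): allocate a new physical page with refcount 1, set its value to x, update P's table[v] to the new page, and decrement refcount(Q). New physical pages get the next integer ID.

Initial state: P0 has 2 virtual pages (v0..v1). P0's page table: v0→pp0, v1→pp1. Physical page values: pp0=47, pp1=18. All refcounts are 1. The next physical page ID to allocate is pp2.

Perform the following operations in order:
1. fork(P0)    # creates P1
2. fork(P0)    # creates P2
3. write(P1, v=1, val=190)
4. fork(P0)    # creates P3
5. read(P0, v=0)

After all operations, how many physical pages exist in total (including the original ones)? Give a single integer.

Answer: 3

Derivation:
Op 1: fork(P0) -> P1. 2 ppages; refcounts: pp0:2 pp1:2
Op 2: fork(P0) -> P2. 2 ppages; refcounts: pp0:3 pp1:3
Op 3: write(P1, v1, 190). refcount(pp1)=3>1 -> COPY to pp2. 3 ppages; refcounts: pp0:3 pp1:2 pp2:1
Op 4: fork(P0) -> P3. 3 ppages; refcounts: pp0:4 pp1:3 pp2:1
Op 5: read(P0, v0) -> 47. No state change.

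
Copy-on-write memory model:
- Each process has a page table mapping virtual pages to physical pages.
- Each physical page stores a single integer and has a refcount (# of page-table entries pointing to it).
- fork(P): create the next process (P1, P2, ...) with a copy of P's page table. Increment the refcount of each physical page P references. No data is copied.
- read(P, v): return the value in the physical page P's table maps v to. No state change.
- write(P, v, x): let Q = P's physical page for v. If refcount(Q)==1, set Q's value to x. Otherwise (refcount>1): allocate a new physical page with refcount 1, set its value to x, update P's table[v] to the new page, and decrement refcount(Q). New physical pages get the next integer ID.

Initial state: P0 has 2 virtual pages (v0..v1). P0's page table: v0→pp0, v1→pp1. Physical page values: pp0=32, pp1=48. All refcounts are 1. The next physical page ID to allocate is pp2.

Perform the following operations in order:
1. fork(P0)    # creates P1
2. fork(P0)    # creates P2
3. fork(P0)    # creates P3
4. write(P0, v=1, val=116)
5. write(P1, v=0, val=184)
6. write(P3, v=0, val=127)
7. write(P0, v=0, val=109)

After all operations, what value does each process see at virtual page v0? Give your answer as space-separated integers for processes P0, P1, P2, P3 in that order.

Answer: 109 184 32 127

Derivation:
Op 1: fork(P0) -> P1. 2 ppages; refcounts: pp0:2 pp1:2
Op 2: fork(P0) -> P2. 2 ppages; refcounts: pp0:3 pp1:3
Op 3: fork(P0) -> P3. 2 ppages; refcounts: pp0:4 pp1:4
Op 4: write(P0, v1, 116). refcount(pp1)=4>1 -> COPY to pp2. 3 ppages; refcounts: pp0:4 pp1:3 pp2:1
Op 5: write(P1, v0, 184). refcount(pp0)=4>1 -> COPY to pp3. 4 ppages; refcounts: pp0:3 pp1:3 pp2:1 pp3:1
Op 6: write(P3, v0, 127). refcount(pp0)=3>1 -> COPY to pp4. 5 ppages; refcounts: pp0:2 pp1:3 pp2:1 pp3:1 pp4:1
Op 7: write(P0, v0, 109). refcount(pp0)=2>1 -> COPY to pp5. 6 ppages; refcounts: pp0:1 pp1:3 pp2:1 pp3:1 pp4:1 pp5:1
P0: v0 -> pp5 = 109
P1: v0 -> pp3 = 184
P2: v0 -> pp0 = 32
P3: v0 -> pp4 = 127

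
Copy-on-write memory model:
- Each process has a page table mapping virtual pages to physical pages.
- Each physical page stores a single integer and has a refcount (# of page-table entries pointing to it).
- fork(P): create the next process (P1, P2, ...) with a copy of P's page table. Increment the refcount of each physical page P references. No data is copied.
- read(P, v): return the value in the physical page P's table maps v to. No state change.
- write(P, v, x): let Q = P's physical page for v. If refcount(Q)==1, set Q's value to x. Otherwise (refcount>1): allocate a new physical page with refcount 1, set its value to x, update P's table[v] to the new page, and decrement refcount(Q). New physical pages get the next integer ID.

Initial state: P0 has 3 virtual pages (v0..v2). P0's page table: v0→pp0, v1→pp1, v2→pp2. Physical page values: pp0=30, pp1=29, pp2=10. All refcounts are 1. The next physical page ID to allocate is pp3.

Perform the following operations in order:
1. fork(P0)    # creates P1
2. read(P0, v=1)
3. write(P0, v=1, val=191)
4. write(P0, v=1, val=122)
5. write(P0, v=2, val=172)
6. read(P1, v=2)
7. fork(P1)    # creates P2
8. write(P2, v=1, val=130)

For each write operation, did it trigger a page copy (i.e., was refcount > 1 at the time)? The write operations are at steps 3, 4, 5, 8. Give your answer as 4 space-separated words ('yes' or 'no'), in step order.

Op 1: fork(P0) -> P1. 3 ppages; refcounts: pp0:2 pp1:2 pp2:2
Op 2: read(P0, v1) -> 29. No state change.
Op 3: write(P0, v1, 191). refcount(pp1)=2>1 -> COPY to pp3. 4 ppages; refcounts: pp0:2 pp1:1 pp2:2 pp3:1
Op 4: write(P0, v1, 122). refcount(pp3)=1 -> write in place. 4 ppages; refcounts: pp0:2 pp1:1 pp2:2 pp3:1
Op 5: write(P0, v2, 172). refcount(pp2)=2>1 -> COPY to pp4. 5 ppages; refcounts: pp0:2 pp1:1 pp2:1 pp3:1 pp4:1
Op 6: read(P1, v2) -> 10. No state change.
Op 7: fork(P1) -> P2. 5 ppages; refcounts: pp0:3 pp1:2 pp2:2 pp3:1 pp4:1
Op 8: write(P2, v1, 130). refcount(pp1)=2>1 -> COPY to pp5. 6 ppages; refcounts: pp0:3 pp1:1 pp2:2 pp3:1 pp4:1 pp5:1

yes no yes yes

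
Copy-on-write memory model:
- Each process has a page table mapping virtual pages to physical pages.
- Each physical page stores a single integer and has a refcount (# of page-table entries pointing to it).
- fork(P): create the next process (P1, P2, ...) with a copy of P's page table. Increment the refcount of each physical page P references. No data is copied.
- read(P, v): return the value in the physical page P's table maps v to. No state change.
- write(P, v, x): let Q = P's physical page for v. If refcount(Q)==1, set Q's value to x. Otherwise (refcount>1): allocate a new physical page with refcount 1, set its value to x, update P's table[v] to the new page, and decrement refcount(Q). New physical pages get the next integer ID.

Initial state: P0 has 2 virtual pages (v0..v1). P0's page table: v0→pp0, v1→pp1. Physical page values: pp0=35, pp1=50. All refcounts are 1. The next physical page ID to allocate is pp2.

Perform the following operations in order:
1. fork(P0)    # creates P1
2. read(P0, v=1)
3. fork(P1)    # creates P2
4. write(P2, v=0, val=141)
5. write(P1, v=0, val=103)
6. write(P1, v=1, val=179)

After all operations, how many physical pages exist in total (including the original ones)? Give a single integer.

Op 1: fork(P0) -> P1. 2 ppages; refcounts: pp0:2 pp1:2
Op 2: read(P0, v1) -> 50. No state change.
Op 3: fork(P1) -> P2. 2 ppages; refcounts: pp0:3 pp1:3
Op 4: write(P2, v0, 141). refcount(pp0)=3>1 -> COPY to pp2. 3 ppages; refcounts: pp0:2 pp1:3 pp2:1
Op 5: write(P1, v0, 103). refcount(pp0)=2>1 -> COPY to pp3. 4 ppages; refcounts: pp0:1 pp1:3 pp2:1 pp3:1
Op 6: write(P1, v1, 179). refcount(pp1)=3>1 -> COPY to pp4. 5 ppages; refcounts: pp0:1 pp1:2 pp2:1 pp3:1 pp4:1

Answer: 5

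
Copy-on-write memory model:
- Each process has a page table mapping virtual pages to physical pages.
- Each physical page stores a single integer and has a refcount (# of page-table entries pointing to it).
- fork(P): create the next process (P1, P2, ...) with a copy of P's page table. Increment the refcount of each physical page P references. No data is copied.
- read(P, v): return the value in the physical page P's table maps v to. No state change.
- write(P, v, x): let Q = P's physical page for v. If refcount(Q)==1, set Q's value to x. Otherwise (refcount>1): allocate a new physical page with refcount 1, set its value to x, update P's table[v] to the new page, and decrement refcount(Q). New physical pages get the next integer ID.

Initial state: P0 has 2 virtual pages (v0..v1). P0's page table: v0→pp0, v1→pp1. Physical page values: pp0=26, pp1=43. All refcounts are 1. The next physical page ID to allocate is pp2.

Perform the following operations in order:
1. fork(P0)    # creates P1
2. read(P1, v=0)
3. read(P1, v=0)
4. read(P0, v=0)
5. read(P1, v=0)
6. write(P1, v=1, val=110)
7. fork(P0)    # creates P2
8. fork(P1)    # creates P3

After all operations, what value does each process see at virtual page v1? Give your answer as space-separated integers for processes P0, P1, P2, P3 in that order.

Answer: 43 110 43 110

Derivation:
Op 1: fork(P0) -> P1. 2 ppages; refcounts: pp0:2 pp1:2
Op 2: read(P1, v0) -> 26. No state change.
Op 3: read(P1, v0) -> 26. No state change.
Op 4: read(P0, v0) -> 26. No state change.
Op 5: read(P1, v0) -> 26. No state change.
Op 6: write(P1, v1, 110). refcount(pp1)=2>1 -> COPY to pp2. 3 ppages; refcounts: pp0:2 pp1:1 pp2:1
Op 7: fork(P0) -> P2. 3 ppages; refcounts: pp0:3 pp1:2 pp2:1
Op 8: fork(P1) -> P3. 3 ppages; refcounts: pp0:4 pp1:2 pp2:2
P0: v1 -> pp1 = 43
P1: v1 -> pp2 = 110
P2: v1 -> pp1 = 43
P3: v1 -> pp2 = 110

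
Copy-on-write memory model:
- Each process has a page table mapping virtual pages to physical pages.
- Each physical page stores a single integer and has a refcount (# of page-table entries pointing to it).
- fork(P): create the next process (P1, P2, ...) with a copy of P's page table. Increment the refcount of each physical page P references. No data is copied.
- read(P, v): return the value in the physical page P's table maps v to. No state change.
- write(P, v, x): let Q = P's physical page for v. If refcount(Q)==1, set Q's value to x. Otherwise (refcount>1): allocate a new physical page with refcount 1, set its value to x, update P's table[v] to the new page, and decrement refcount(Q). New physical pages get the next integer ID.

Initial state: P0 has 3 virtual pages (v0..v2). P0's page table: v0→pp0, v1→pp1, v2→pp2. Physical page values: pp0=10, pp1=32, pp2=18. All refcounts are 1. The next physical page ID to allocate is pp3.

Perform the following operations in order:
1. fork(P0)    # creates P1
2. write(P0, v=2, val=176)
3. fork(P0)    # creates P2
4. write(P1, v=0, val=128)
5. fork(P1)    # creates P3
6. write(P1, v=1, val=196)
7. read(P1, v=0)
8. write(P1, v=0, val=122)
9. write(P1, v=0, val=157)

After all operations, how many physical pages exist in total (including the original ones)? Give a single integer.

Op 1: fork(P0) -> P1. 3 ppages; refcounts: pp0:2 pp1:2 pp2:2
Op 2: write(P0, v2, 176). refcount(pp2)=2>1 -> COPY to pp3. 4 ppages; refcounts: pp0:2 pp1:2 pp2:1 pp3:1
Op 3: fork(P0) -> P2. 4 ppages; refcounts: pp0:3 pp1:3 pp2:1 pp3:2
Op 4: write(P1, v0, 128). refcount(pp0)=3>1 -> COPY to pp4. 5 ppages; refcounts: pp0:2 pp1:3 pp2:1 pp3:2 pp4:1
Op 5: fork(P1) -> P3. 5 ppages; refcounts: pp0:2 pp1:4 pp2:2 pp3:2 pp4:2
Op 6: write(P1, v1, 196). refcount(pp1)=4>1 -> COPY to pp5. 6 ppages; refcounts: pp0:2 pp1:3 pp2:2 pp3:2 pp4:2 pp5:1
Op 7: read(P1, v0) -> 128. No state change.
Op 8: write(P1, v0, 122). refcount(pp4)=2>1 -> COPY to pp6. 7 ppages; refcounts: pp0:2 pp1:3 pp2:2 pp3:2 pp4:1 pp5:1 pp6:1
Op 9: write(P1, v0, 157). refcount(pp6)=1 -> write in place. 7 ppages; refcounts: pp0:2 pp1:3 pp2:2 pp3:2 pp4:1 pp5:1 pp6:1

Answer: 7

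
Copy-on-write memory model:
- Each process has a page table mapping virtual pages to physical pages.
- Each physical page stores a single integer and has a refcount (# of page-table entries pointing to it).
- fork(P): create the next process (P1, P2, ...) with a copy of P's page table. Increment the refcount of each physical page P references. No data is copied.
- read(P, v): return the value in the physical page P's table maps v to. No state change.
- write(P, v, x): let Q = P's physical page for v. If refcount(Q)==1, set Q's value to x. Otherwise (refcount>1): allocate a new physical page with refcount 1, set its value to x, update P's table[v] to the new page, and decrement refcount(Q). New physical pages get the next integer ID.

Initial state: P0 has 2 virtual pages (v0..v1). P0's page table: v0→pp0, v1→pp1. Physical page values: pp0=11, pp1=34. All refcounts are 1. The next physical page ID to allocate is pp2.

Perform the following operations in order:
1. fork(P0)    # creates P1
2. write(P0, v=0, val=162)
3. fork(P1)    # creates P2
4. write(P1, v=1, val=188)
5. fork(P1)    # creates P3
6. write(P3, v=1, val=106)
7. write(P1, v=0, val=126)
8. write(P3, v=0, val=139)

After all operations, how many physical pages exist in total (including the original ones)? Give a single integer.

Answer: 7

Derivation:
Op 1: fork(P0) -> P1. 2 ppages; refcounts: pp0:2 pp1:2
Op 2: write(P0, v0, 162). refcount(pp0)=2>1 -> COPY to pp2. 3 ppages; refcounts: pp0:1 pp1:2 pp2:1
Op 3: fork(P1) -> P2. 3 ppages; refcounts: pp0:2 pp1:3 pp2:1
Op 4: write(P1, v1, 188). refcount(pp1)=3>1 -> COPY to pp3. 4 ppages; refcounts: pp0:2 pp1:2 pp2:1 pp3:1
Op 5: fork(P1) -> P3. 4 ppages; refcounts: pp0:3 pp1:2 pp2:1 pp3:2
Op 6: write(P3, v1, 106). refcount(pp3)=2>1 -> COPY to pp4. 5 ppages; refcounts: pp0:3 pp1:2 pp2:1 pp3:1 pp4:1
Op 7: write(P1, v0, 126). refcount(pp0)=3>1 -> COPY to pp5. 6 ppages; refcounts: pp0:2 pp1:2 pp2:1 pp3:1 pp4:1 pp5:1
Op 8: write(P3, v0, 139). refcount(pp0)=2>1 -> COPY to pp6. 7 ppages; refcounts: pp0:1 pp1:2 pp2:1 pp3:1 pp4:1 pp5:1 pp6:1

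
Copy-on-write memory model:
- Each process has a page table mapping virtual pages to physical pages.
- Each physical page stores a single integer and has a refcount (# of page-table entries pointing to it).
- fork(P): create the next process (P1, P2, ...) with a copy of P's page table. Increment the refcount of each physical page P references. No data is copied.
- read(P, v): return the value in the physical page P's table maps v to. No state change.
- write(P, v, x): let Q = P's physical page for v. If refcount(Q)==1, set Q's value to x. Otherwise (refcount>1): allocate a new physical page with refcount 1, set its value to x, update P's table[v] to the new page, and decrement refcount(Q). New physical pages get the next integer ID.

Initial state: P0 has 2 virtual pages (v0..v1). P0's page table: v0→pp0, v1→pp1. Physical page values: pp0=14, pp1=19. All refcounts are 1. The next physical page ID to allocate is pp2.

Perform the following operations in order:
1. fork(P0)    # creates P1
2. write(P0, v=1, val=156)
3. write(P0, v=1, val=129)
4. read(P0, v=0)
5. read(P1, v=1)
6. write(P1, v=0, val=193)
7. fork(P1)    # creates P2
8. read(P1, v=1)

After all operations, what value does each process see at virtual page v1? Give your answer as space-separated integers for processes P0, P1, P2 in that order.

Op 1: fork(P0) -> P1. 2 ppages; refcounts: pp0:2 pp1:2
Op 2: write(P0, v1, 156). refcount(pp1)=2>1 -> COPY to pp2. 3 ppages; refcounts: pp0:2 pp1:1 pp2:1
Op 3: write(P0, v1, 129). refcount(pp2)=1 -> write in place. 3 ppages; refcounts: pp0:2 pp1:1 pp2:1
Op 4: read(P0, v0) -> 14. No state change.
Op 5: read(P1, v1) -> 19. No state change.
Op 6: write(P1, v0, 193). refcount(pp0)=2>1 -> COPY to pp3. 4 ppages; refcounts: pp0:1 pp1:1 pp2:1 pp3:1
Op 7: fork(P1) -> P2. 4 ppages; refcounts: pp0:1 pp1:2 pp2:1 pp3:2
Op 8: read(P1, v1) -> 19. No state change.
P0: v1 -> pp2 = 129
P1: v1 -> pp1 = 19
P2: v1 -> pp1 = 19

Answer: 129 19 19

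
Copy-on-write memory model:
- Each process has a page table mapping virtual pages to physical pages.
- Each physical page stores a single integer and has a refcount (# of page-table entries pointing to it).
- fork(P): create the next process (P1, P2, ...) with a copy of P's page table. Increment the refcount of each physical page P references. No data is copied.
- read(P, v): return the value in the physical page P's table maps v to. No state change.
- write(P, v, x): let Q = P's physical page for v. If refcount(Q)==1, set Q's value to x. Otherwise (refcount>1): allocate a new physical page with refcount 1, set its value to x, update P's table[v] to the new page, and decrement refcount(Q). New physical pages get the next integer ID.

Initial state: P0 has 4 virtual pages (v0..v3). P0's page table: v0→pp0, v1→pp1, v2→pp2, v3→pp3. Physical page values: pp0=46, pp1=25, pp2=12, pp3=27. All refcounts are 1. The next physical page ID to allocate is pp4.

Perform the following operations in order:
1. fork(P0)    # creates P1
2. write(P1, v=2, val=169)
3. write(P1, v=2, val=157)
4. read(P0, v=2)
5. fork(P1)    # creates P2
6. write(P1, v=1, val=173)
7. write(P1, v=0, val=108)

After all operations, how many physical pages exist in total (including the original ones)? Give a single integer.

Answer: 7

Derivation:
Op 1: fork(P0) -> P1. 4 ppages; refcounts: pp0:2 pp1:2 pp2:2 pp3:2
Op 2: write(P1, v2, 169). refcount(pp2)=2>1 -> COPY to pp4. 5 ppages; refcounts: pp0:2 pp1:2 pp2:1 pp3:2 pp4:1
Op 3: write(P1, v2, 157). refcount(pp4)=1 -> write in place. 5 ppages; refcounts: pp0:2 pp1:2 pp2:1 pp3:2 pp4:1
Op 4: read(P0, v2) -> 12. No state change.
Op 5: fork(P1) -> P2. 5 ppages; refcounts: pp0:3 pp1:3 pp2:1 pp3:3 pp4:2
Op 6: write(P1, v1, 173). refcount(pp1)=3>1 -> COPY to pp5. 6 ppages; refcounts: pp0:3 pp1:2 pp2:1 pp3:3 pp4:2 pp5:1
Op 7: write(P1, v0, 108). refcount(pp0)=3>1 -> COPY to pp6. 7 ppages; refcounts: pp0:2 pp1:2 pp2:1 pp3:3 pp4:2 pp5:1 pp6:1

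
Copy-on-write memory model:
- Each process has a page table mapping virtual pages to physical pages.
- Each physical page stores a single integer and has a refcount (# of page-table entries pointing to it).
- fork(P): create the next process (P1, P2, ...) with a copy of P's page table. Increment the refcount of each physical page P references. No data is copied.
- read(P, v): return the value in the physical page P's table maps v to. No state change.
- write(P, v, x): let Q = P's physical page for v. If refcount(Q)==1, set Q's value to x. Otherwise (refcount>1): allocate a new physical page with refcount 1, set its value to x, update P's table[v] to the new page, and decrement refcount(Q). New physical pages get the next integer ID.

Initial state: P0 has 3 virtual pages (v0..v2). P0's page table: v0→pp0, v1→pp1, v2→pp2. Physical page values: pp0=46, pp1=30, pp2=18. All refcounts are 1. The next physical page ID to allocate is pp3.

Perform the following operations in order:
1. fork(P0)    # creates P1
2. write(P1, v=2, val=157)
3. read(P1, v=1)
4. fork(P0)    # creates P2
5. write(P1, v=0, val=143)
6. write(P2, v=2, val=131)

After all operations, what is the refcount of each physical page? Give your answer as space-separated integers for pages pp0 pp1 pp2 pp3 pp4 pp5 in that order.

Answer: 2 3 1 1 1 1

Derivation:
Op 1: fork(P0) -> P1. 3 ppages; refcounts: pp0:2 pp1:2 pp2:2
Op 2: write(P1, v2, 157). refcount(pp2)=2>1 -> COPY to pp3. 4 ppages; refcounts: pp0:2 pp1:2 pp2:1 pp3:1
Op 3: read(P1, v1) -> 30. No state change.
Op 4: fork(P0) -> P2. 4 ppages; refcounts: pp0:3 pp1:3 pp2:2 pp3:1
Op 5: write(P1, v0, 143). refcount(pp0)=3>1 -> COPY to pp4. 5 ppages; refcounts: pp0:2 pp1:3 pp2:2 pp3:1 pp4:1
Op 6: write(P2, v2, 131). refcount(pp2)=2>1 -> COPY to pp5. 6 ppages; refcounts: pp0:2 pp1:3 pp2:1 pp3:1 pp4:1 pp5:1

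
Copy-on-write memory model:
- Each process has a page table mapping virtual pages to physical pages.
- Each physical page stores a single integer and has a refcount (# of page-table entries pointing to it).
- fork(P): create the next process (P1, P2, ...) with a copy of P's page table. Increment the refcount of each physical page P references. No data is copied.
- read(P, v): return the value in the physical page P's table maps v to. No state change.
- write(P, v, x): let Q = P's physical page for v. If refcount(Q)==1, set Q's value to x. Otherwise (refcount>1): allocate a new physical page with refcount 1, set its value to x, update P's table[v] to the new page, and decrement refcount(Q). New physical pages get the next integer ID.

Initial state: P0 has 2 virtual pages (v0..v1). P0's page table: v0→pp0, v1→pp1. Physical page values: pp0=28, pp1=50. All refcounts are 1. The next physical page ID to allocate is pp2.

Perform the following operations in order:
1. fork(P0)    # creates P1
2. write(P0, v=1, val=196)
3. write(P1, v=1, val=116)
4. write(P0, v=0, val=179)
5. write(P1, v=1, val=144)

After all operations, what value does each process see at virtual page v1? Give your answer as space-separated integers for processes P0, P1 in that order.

Op 1: fork(P0) -> P1. 2 ppages; refcounts: pp0:2 pp1:2
Op 2: write(P0, v1, 196). refcount(pp1)=2>1 -> COPY to pp2. 3 ppages; refcounts: pp0:2 pp1:1 pp2:1
Op 3: write(P1, v1, 116). refcount(pp1)=1 -> write in place. 3 ppages; refcounts: pp0:2 pp1:1 pp2:1
Op 4: write(P0, v0, 179). refcount(pp0)=2>1 -> COPY to pp3. 4 ppages; refcounts: pp0:1 pp1:1 pp2:1 pp3:1
Op 5: write(P1, v1, 144). refcount(pp1)=1 -> write in place. 4 ppages; refcounts: pp0:1 pp1:1 pp2:1 pp3:1
P0: v1 -> pp2 = 196
P1: v1 -> pp1 = 144

Answer: 196 144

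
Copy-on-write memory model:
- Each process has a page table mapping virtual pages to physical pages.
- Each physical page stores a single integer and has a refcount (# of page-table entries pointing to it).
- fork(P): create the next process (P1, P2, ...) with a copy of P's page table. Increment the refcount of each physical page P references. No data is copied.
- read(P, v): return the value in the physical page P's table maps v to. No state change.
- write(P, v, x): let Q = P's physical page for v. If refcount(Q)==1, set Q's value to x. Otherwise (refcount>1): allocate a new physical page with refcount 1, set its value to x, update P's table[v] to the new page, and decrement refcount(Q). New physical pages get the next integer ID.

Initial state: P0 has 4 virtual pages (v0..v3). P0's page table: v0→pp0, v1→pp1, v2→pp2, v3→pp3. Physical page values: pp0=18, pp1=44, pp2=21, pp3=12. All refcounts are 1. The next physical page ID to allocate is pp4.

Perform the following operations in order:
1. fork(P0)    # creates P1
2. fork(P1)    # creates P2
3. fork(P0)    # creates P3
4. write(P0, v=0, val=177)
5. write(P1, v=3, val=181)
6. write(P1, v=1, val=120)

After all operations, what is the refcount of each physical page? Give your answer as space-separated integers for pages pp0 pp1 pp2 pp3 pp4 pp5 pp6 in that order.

Answer: 3 3 4 3 1 1 1

Derivation:
Op 1: fork(P0) -> P1. 4 ppages; refcounts: pp0:2 pp1:2 pp2:2 pp3:2
Op 2: fork(P1) -> P2. 4 ppages; refcounts: pp0:3 pp1:3 pp2:3 pp3:3
Op 3: fork(P0) -> P3. 4 ppages; refcounts: pp0:4 pp1:4 pp2:4 pp3:4
Op 4: write(P0, v0, 177). refcount(pp0)=4>1 -> COPY to pp4. 5 ppages; refcounts: pp0:3 pp1:4 pp2:4 pp3:4 pp4:1
Op 5: write(P1, v3, 181). refcount(pp3)=4>1 -> COPY to pp5. 6 ppages; refcounts: pp0:3 pp1:4 pp2:4 pp3:3 pp4:1 pp5:1
Op 6: write(P1, v1, 120). refcount(pp1)=4>1 -> COPY to pp6. 7 ppages; refcounts: pp0:3 pp1:3 pp2:4 pp3:3 pp4:1 pp5:1 pp6:1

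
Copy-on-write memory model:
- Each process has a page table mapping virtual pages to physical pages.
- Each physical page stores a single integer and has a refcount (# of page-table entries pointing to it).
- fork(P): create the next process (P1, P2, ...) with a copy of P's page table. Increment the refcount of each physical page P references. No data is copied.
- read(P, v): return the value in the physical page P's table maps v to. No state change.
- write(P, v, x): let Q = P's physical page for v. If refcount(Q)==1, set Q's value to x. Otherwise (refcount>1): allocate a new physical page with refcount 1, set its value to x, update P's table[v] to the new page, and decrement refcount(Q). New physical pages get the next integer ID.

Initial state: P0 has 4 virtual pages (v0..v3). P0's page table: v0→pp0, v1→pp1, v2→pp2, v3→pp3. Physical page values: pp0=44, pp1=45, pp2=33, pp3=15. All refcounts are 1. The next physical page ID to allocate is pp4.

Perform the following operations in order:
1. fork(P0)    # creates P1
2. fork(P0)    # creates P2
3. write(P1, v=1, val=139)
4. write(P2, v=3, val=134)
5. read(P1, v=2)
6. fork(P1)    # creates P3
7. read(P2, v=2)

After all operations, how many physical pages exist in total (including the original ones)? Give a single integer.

Answer: 6

Derivation:
Op 1: fork(P0) -> P1. 4 ppages; refcounts: pp0:2 pp1:2 pp2:2 pp3:2
Op 2: fork(P0) -> P2. 4 ppages; refcounts: pp0:3 pp1:3 pp2:3 pp3:3
Op 3: write(P1, v1, 139). refcount(pp1)=3>1 -> COPY to pp4. 5 ppages; refcounts: pp0:3 pp1:2 pp2:3 pp3:3 pp4:1
Op 4: write(P2, v3, 134). refcount(pp3)=3>1 -> COPY to pp5. 6 ppages; refcounts: pp0:3 pp1:2 pp2:3 pp3:2 pp4:1 pp5:1
Op 5: read(P1, v2) -> 33. No state change.
Op 6: fork(P1) -> P3. 6 ppages; refcounts: pp0:4 pp1:2 pp2:4 pp3:3 pp4:2 pp5:1
Op 7: read(P2, v2) -> 33. No state change.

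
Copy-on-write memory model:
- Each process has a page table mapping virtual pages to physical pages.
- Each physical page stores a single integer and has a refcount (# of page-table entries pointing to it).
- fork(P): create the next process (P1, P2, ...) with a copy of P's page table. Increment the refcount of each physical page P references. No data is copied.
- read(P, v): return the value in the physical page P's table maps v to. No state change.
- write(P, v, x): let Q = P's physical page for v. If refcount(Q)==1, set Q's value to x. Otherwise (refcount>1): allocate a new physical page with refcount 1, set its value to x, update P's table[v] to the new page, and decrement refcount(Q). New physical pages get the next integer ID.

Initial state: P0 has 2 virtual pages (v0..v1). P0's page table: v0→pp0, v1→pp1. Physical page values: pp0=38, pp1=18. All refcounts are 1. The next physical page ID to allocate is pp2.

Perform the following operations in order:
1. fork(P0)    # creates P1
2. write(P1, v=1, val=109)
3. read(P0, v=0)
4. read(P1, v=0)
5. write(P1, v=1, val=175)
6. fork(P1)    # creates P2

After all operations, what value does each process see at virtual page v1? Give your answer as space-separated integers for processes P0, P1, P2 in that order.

Op 1: fork(P0) -> P1. 2 ppages; refcounts: pp0:2 pp1:2
Op 2: write(P1, v1, 109). refcount(pp1)=2>1 -> COPY to pp2. 3 ppages; refcounts: pp0:2 pp1:1 pp2:1
Op 3: read(P0, v0) -> 38. No state change.
Op 4: read(P1, v0) -> 38. No state change.
Op 5: write(P1, v1, 175). refcount(pp2)=1 -> write in place. 3 ppages; refcounts: pp0:2 pp1:1 pp2:1
Op 6: fork(P1) -> P2. 3 ppages; refcounts: pp0:3 pp1:1 pp2:2
P0: v1 -> pp1 = 18
P1: v1 -> pp2 = 175
P2: v1 -> pp2 = 175

Answer: 18 175 175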